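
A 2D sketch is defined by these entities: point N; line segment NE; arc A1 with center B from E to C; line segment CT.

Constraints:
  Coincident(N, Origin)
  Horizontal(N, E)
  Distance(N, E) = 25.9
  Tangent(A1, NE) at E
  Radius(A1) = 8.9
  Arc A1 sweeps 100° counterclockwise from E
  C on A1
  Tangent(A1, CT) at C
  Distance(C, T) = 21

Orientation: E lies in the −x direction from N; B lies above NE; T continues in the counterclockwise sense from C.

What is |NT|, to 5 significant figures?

37.426

On A1, E sits at bearing -90° from B; a 100° counterclockwise sweep puts C at bearing 10°, so C = B + 8.9·(cos 10°, sin 10°) = (-17.135, 10.445). A1 meets CT tangentially, so BC is at right angles to CT, so CT runs along (−sin 10°, cos 10°); with |CT| = 21.0, T = (-20.782, 31.126). Then |NT| = |T − N| = 37.426.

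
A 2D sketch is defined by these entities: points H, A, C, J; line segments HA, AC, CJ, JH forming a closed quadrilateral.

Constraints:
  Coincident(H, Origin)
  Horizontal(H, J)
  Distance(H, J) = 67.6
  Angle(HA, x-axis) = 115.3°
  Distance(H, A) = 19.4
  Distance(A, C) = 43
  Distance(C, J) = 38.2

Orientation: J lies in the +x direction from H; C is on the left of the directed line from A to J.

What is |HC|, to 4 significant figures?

39.71

H is at the origin; H and J share the same y with |HJ| = 67.6 and J in +x, so J = (67.6, 0). HA runs at 115.3° with |HA| = 19.4, so A = (-8.291, 17.54). C is determined by |AC| = 43.0 and |CJ| = 38.2 together: it lies at the intersection of circle(A, 43.0) and circle(J, 38.2). With |AJ| = 77.89, the foot of the radical line on AJ is 41.45 from A and the perpendicular offset is √(43.0² − 41.45²) = 11.45. Taking the left-of-AJ solution: C = (34.67, 19.36).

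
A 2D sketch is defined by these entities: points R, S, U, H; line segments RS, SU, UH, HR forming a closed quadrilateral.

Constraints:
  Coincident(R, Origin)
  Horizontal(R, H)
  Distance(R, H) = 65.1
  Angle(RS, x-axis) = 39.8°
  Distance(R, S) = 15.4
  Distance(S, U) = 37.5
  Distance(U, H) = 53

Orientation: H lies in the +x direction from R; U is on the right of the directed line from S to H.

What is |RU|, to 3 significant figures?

33.1

Checks: |SU| = 37.50 ✓; |UH| = 53.00 ✓.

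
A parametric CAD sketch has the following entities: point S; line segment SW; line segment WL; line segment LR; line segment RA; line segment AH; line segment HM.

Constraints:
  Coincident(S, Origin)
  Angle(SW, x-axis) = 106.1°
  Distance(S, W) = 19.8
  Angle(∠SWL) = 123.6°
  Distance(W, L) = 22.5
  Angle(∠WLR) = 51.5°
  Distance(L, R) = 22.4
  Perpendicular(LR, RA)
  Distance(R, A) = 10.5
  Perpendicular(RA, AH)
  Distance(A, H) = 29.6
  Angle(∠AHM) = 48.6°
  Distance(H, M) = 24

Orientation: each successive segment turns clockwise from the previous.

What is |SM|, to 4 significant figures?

34.30

S is at the origin; SW runs at 106.1° with length 19.8, so W = (-5.491, 19.02). ∠SWL = 123.6° gives WL at 49.70° from the x-axis; with |WL| = 22.5, L = (9.062, 36.18). ∠WLR = 51.5° gives LR at -78.80° from the x-axis; with |LR| = 22.4, R = (13.41, 14.21). LR is perpendicular to RA, so RA runs at -168.8°; with |RA| = 10.5, A = (3.113, 12.17). RA is perpendicular to AH, so AH runs at 101.2°; with |AH| = 29.6, H = (-2.637, 41.21). ∠AHM = 48.6° gives HM at -30.20° from the x-axis; with |HM| = 24.0, M = (18.11, 29.13). Then |SM| = |M − S| = 34.30.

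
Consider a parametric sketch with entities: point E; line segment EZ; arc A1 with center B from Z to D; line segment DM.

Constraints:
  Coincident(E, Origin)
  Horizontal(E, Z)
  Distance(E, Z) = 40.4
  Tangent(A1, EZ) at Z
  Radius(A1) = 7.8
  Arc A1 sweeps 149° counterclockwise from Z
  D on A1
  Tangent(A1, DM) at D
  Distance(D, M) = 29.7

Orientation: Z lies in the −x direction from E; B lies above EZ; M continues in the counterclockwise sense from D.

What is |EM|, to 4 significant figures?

68.64

E is at the origin; EZ is horizontal with |EZ| = 40.4 and Z on the −x side, so Z = (-40.40, 0.000). Since A1 is tangent to EZ there, BZ ⟂ EZ, so B = Z + (0, 7.8) = (-40.40, 7.800). On A1, Z sits at bearing -90° from B; a 149° counterclockwise sweep puts D at bearing 59°, so D = B + 7.8·(cos 59°, sin 59°) = (-36.38, 14.49). The tangent condition forces BD to be normal to DM, so DM runs along (−sin 59°, cos 59°); with |DM| = 29.7, M = (-61.84, 29.78). Then |EM| = |M − E| = 68.64.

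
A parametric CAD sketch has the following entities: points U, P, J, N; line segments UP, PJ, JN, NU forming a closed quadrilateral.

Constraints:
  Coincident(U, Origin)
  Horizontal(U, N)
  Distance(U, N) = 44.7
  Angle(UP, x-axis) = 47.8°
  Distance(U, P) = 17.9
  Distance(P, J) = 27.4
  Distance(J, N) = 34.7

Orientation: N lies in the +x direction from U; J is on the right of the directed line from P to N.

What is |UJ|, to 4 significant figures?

19.20

U is at the origin; U and N share the same y with |UN| = 44.7 and N in +x, so N = (44.7, 0). UP runs at 47.8° with |UP| = 17.9, so P = (12.02, 13.26). J is determined by |PJ| = 27.4 and |JN| = 34.7 together: it lies at the intersection of circle(P, 27.4) and circle(N, 34.7). With |PN| = 35.26, the foot of the radical line on PN is 11.20 from P and the perpendicular offset is √(27.4² − 11.20²) = 25.00. Taking the right-of-PN solution: J = (13.00, -14.12).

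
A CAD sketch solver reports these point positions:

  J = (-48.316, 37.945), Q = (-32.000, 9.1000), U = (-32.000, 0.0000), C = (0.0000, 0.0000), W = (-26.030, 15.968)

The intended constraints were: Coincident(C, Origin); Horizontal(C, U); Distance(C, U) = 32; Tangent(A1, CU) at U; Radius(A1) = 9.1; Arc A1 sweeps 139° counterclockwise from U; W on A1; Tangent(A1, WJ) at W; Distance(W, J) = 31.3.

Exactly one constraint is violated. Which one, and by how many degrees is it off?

Tangent(A1, WJ) at W — off by 3.60°.

C = (0.00, 0.00) ✓; C.y = 0.00, U.y = 0.00 ✓; |CU| = 32.00 ✓; ∠(QU, UC) = 90.00° ✓; |QU| = 9.100 ✓; bearing(Q→W) − bearing(Q→U) = 139.0° ✓; |QW| = 9.100 ✓; ∠(QW, WJ) = 93.60° ✗; |WJ| = 31.30 ✓.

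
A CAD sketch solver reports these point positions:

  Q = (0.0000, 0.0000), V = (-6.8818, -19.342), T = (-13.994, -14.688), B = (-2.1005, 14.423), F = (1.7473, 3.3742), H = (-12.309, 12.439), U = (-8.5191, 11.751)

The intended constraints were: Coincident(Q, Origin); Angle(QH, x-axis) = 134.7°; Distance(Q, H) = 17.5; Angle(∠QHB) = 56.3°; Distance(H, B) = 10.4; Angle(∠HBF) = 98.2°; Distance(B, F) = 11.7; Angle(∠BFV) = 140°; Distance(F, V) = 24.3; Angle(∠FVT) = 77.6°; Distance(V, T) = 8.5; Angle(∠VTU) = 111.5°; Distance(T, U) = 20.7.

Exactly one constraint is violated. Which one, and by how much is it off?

Distance(T, U) = 20.7 — off by 6.30.

Q = (0.00, 0.00) ✓; QH at 134.7° ✓; |QH| = 17.50 ✓; ∠QHB = 56.30° ✓; |HB| = 10.40 ✓; ∠HBF = 98.20° ✓; |BF| = 11.70 ✓; ∠BFV = 140.0° ✓; |FV| = 24.30 ✓; ∠FVT = 77.60° ✓; |VT| = 8.500 ✓; ∠VTU = 111.5° ✓; |TU| = 27.00 ✗.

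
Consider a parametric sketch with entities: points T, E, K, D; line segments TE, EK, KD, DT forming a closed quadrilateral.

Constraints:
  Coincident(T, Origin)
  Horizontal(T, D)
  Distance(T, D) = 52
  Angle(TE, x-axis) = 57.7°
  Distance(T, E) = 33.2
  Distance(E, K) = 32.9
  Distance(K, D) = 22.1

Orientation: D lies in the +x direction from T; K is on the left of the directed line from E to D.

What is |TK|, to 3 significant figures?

54.7

Checks: |EK| = 32.90 ✓; |KD| = 22.10 ✓.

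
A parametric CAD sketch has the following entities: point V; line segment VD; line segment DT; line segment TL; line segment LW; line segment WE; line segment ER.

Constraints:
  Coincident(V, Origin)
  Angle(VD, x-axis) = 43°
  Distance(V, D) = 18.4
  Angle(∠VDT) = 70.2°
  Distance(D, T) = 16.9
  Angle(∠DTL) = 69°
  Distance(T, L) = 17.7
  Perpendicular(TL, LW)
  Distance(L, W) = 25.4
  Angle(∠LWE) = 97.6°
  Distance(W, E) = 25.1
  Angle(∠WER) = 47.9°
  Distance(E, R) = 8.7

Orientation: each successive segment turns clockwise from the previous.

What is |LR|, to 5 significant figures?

29.368

V is at the origin; VD runs at 43.0° with length 18.4, so D = (13.457, 12.549). ∠VDT = 70.2° gives DT at -66.800° from the x-axis; with |DT| = 16.9, T = (20.115, -2.9846). ∠DTL = 69.0° gives TL at -177.80° from the x-axis; with |TL| = 17.7, L = (2.4276, -3.6641). The perpendicularity gives LW at right angles to TL, so LW runs at 92.200°; with |LW| = 25.4, W = (1.4525, 21.717). ∠LWE = 97.6° gives WE at 9.8000° from the x-axis; with |WE| = 25.1, E = (26.186, 25.989). ∠WER = 47.9° gives ER at -122.30° from the x-axis; with |ER| = 8.7, R = (21.537, 18.636). Then |LR| = |R − L| = 29.368.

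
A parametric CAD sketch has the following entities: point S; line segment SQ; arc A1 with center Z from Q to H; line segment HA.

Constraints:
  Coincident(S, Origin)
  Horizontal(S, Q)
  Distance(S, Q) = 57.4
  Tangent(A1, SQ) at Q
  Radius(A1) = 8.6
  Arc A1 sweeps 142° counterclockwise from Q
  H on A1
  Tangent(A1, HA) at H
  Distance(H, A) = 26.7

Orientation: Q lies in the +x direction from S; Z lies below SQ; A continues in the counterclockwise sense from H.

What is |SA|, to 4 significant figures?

79.76

S is at the origin; SQ is horizontal with |SQ| = 57.4 and Q on the +x side, so Q = (57.40, 0.000). Since A1 is tangent to SQ there, ZQ ⟂ SQ, so Z = Q + (0, -8.6) = (57.40, -8.600). On A1, Q sits at bearing 90° from Z; a 142° counterclockwise sweep puts H at bearing 232°, so H = Z + 8.6·(cos 232°, sin 232°) = (52.11, -15.38). The tangent condition forces ZH to be normal to HA, so HA runs along (−sin 232°, cos 232°); with |HA| = 26.7, A = (73.15, -31.82). Then |SA| = |A − S| = 79.76.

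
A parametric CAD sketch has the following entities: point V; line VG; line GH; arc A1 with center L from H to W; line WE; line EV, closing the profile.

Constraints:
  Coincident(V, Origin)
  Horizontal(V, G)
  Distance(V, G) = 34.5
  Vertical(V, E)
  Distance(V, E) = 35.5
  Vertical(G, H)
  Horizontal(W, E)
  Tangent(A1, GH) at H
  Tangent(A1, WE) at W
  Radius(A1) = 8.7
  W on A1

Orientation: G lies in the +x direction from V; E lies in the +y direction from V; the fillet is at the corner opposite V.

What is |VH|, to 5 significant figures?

43.686

V is at the origin; VG is horizontal with |VG| = 34.5 and G on the +x side, so G = (34.500, 0.0000). VE is vertical with |VE| = 35.5 and E on the +y side, so E = (0.0000, 35.500). The virtual corner opposite V is at (34.500, 35.500). Since A1 is tangent to GH there, LH ⟂ GH and A1 meets WE tangentially, so LW is at right angles to WE, with radius 8.7, so the center L sits 8.7 in from both sides at L = (25.800, 26.800). That places the tangent points at H = (34.500, 26.800) on GH and W = (25.800, 35.500) on WE. Then |VH| = |H − V| = 43.686.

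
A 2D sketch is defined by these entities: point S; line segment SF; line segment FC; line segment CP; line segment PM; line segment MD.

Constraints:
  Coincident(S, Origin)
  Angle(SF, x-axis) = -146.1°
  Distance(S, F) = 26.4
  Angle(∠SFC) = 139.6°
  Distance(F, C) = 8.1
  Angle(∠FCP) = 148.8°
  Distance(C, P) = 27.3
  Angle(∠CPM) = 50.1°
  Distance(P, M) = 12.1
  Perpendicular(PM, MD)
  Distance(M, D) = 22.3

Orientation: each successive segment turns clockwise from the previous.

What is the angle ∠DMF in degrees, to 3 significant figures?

29.0°

S is at the origin; SF runs at -146.1° with length 26.4, so F = (-21.9, -14.7). ∠SFC = 139.6° gives FC at 174° from the x-axis; with |FC| = 8.1, C = (-30.0, -13.8). ∠FCP = 148.8° gives CP at 142° from the x-axis; with |CP| = 27.3, P = (-51.6, 2.89). ∠CPM = 50.1° gives PM at 12.4° from the x-axis; with |PM| = 12.1, M = (-39.7, 5.49). The perpendicularity gives MD at right angles to PM, so MD runs at -77.6°; with |MD| = 22.3, D = (-35.0, -16.3). Then cos ∠DMF = MD·MF / (|MD||MF|), giving 29.0°.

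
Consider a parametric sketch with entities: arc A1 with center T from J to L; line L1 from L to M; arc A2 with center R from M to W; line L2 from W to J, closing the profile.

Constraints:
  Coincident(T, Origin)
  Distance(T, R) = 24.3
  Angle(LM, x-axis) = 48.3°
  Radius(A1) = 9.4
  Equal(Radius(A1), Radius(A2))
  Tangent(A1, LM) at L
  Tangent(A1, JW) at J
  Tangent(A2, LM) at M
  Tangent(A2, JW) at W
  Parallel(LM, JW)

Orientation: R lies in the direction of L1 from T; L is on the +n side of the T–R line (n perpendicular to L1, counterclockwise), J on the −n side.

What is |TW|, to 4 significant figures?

26.05

Tangency of A1 to both parallel lines with radius 9.4 puts L and J at T ± 9.4·n: L = (-7.018, 6.253), J = (7.018, -6.253). Equal radii place M and W the same way about R: M = R + 9.4·n = (9.147, 24.40), W = R − 9.4·n = (23.18, 11.89). Then |TW| = |W − T| = 26.05.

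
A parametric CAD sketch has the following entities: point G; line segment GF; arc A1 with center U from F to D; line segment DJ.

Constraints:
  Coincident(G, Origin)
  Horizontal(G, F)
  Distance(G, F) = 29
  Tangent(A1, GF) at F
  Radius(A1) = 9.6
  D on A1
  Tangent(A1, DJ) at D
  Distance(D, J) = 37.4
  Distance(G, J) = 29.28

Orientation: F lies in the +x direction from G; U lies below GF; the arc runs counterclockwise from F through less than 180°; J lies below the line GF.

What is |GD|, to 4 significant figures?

22.44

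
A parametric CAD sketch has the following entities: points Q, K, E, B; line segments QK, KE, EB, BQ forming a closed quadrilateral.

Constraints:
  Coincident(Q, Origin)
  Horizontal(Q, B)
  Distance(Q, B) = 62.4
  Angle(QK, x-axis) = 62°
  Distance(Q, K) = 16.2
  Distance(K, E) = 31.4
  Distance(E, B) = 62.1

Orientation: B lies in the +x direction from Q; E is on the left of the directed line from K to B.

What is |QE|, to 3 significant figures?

47.5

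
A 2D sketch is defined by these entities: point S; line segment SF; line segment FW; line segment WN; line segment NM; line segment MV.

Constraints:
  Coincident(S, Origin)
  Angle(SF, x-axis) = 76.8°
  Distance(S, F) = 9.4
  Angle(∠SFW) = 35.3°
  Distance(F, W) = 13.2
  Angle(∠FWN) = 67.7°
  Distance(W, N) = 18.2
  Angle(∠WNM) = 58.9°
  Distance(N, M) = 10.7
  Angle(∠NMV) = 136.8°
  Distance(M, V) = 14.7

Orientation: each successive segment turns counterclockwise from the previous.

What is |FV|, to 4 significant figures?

6.553

S is at the origin; SF runs at 76.8° with length 9.4, so F = (2.146, 9.152). ∠SFW = 35.3° gives FW at -138.5° from the x-axis; with |FW| = 13.2, W = (-7.740, 0.4051). ∠FWN = 67.7° gives WN at -26.20° from the x-axis; with |WN| = 18.2, N = (8.590, -7.630). ∠WNM = 58.9° gives NM at 94.90° from the x-axis; with |NM| = 10.7, M = (7.676, 3.031). ∠NMV = 136.8° gives MV at 138.1° from the x-axis; with |MV| = 14.7, V = (-3.265, 12.85). Then |FV| = |V − F| = 6.553.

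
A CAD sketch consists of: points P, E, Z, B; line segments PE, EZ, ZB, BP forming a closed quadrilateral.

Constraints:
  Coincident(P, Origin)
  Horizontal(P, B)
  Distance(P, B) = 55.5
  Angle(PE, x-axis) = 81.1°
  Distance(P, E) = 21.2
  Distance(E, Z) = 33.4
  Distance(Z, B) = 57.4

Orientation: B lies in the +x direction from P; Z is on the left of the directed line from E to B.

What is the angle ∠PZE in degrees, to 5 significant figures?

10.877°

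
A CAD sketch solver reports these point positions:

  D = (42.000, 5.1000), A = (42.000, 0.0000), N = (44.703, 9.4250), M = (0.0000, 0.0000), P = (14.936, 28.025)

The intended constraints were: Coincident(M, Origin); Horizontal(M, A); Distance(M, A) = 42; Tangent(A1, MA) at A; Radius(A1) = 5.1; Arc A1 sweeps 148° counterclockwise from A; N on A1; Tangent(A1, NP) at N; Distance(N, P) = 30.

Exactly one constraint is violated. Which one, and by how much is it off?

Distance(N, P) = 30 — off by 5.10.

M = (0.00, 0.00) ✓; M.y = 0.00, A.y = 0.00 ✓; |MA| = 42.00 ✓; ∠(DA, AM) = 90.00° ✓; |DA| = 5.100 ✓; bearing(D→N) − bearing(D→A) = 148.0° ✓; |DN| = 5.100 ✓; ∠(DN, NP) = 90.00° ✓; |NP| = 35.10 ✗.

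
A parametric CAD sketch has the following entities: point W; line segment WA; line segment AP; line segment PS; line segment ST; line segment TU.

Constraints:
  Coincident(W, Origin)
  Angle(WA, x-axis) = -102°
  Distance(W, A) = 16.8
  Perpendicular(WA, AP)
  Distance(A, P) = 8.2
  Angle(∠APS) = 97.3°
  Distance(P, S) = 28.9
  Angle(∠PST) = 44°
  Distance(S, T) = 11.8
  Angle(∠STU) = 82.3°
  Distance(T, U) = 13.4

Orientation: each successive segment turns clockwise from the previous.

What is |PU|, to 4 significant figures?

12.75

∠PST = 44.0° gives ST at -50.70° from the x-axis; with |ST| = 11.8, T = (-1.672, 4.944). ∠STU = 82.3° gives TU at -148.4° from the x-axis; with |TU| = 13.4, U = (-13.08, -2.078). Then |PU| = |U − P| = 12.75.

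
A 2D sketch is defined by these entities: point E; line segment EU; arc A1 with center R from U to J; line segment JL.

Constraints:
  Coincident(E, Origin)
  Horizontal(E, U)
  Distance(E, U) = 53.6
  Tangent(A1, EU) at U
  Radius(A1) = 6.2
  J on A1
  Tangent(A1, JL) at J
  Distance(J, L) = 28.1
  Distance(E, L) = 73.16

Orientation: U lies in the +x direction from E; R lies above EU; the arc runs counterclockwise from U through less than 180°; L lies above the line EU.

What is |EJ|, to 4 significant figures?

59.86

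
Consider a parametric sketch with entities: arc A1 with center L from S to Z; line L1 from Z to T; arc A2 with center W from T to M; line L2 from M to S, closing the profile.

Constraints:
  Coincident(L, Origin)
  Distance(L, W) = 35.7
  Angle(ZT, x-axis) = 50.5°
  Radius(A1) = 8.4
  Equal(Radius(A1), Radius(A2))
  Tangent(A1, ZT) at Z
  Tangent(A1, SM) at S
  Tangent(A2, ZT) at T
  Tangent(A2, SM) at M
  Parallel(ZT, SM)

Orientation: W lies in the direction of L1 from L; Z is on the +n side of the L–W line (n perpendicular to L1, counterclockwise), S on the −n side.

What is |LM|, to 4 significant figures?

36.67

Tangency of A1 to both parallel lines with radius 8.4 puts Z and S at L ± 8.4·n: Z = (-6.482, 5.343), S = (6.482, -5.343). Equal radii place T and M the same way about W: T = W + 8.4·n = (16.23, 32.89), M = W − 8.4·n = (29.19, 22.20). Then |LM| = |M − L| = 36.67.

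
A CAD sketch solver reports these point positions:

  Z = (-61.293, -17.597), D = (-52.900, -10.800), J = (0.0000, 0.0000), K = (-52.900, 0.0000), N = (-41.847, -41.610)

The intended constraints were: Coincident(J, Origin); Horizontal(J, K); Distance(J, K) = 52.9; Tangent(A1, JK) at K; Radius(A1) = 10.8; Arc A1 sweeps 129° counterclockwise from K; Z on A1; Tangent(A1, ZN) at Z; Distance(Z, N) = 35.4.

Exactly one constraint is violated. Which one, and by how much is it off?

Distance(Z, N) = 35.4 — off by 4.50.

J = (0.00, 0.00) ✓; J.y = 0.00, K.y = 0.00 ✓; |JK| = 52.90 ✓; ∠(DK, KJ) = 90.00° ✓; |DK| = 10.80 ✓; bearing(D→Z) − bearing(D→K) = 129.0° ✓; |DZ| = 10.80 ✓; ∠(DZ, ZN) = 90.00° ✓; |ZN| = 30.90 ✗.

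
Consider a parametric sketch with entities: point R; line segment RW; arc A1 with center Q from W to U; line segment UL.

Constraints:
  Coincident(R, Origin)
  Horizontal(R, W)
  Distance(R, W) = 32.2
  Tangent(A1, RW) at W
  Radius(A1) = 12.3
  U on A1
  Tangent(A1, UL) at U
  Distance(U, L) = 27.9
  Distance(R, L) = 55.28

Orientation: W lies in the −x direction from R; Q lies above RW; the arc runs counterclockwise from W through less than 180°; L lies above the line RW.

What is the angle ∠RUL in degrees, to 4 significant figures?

159.9°

R is at the origin; R and W share the same y with |RW| = 32.2 and W on the −x side, so W = (-32.20, 0.000). Tangency of A1 to RW means the radius QW is perpendicular to RW, so Q = W + (0, 12.3) = (-32.20, 12.30). Since QU ⟂ UL (tangency), |QL| = √(12.3² + 27.9²) = 30.49 regardless of where U sits on A1. So L lies on both circle(R, 55.28) and circle(Q, 30.49); the above-RW intersection is L = (-35.17, 42.65). U is the foot of the tangent from L: U = (-21.48, 18.34).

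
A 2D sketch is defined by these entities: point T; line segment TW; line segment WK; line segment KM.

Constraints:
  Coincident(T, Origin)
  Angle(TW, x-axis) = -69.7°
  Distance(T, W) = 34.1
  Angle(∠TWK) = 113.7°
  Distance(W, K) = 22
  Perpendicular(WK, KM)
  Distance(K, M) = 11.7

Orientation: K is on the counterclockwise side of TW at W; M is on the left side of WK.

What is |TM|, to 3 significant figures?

40.7

T is at the origin; TW runs at -69.7° with length 34.1, so W = 34.1·(cos -69.7°, sin -69.7°) = (11.8, -32.0). ∠TWK = 113.7°, so WK runs at -69.7° + (180° − 113.7°) = -3.40° from the x-axis; with |WK| = 22.0, K = W + 22.0·(cos -3.40°, sin -3.40°) = (33.8, -33.3). The perpendicularity gives KM at right angles to WK; with |KM| = 11.7 on the left of WK, M = K + 11.7·(0.0593, 0.998) = (34.5, -21.6). Then |TM| = |M − T| = 40.7.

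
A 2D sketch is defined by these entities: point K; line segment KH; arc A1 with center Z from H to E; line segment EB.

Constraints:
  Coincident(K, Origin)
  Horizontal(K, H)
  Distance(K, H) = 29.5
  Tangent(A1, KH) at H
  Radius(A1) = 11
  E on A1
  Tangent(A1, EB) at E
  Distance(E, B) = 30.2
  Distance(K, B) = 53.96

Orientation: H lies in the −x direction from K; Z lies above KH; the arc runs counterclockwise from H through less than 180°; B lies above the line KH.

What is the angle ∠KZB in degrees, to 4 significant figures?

116.0°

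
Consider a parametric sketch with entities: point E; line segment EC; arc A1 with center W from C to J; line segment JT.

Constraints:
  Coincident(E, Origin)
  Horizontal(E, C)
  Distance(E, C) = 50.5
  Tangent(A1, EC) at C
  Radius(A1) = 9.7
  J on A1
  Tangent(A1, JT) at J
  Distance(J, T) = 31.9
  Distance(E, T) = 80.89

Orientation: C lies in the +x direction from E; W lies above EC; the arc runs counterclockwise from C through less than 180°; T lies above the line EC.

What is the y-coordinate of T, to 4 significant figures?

33.89

E is at the origin; EC is horizontal with |EC| = 50.5 and C on the +x side, so C = (50.50, 0.000). Tangency of A1 to EC means the radius WC is perpendicular to EC, so W = C + (0, 9.7) = (50.50, 9.700). Since WJ ⟂ JT (tangency), |WT| = √(9.7² + 31.9²) = 33.34 regardless of where J sits on A1. So T lies on both circle(E, 80.89) and circle(W, 33.34); the above-EC intersection is T = (73.45, 33.89). J is the foot of the tangent from T: J = (59.17, 5.359).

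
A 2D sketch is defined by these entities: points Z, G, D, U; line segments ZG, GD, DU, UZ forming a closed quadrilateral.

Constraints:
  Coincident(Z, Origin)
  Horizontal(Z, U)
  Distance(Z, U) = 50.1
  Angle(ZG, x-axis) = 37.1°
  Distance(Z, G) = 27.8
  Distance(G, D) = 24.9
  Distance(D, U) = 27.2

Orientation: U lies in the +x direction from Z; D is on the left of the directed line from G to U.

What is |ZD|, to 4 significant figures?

52.33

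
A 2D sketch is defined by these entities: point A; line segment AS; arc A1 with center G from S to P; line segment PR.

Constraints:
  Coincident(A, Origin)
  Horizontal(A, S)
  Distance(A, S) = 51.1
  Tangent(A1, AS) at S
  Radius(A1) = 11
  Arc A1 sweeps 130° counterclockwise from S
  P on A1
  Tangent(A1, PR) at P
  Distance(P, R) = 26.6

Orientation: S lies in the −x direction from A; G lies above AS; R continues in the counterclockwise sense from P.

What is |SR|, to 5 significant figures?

39.413

On A1, S sits at bearing -90° from G; a 130° counterclockwise sweep puts P at bearing 40°, so P = G + 11.0·(cos 40°, sin 40°) = (-42.674, 18.071). The tangent condition forces GP to be normal to PR, so PR runs along (−sin 40°, cos 40°); with |PR| = 26.6, R = (-59.772, 38.447). Then |SR| = |R − S| = 39.413.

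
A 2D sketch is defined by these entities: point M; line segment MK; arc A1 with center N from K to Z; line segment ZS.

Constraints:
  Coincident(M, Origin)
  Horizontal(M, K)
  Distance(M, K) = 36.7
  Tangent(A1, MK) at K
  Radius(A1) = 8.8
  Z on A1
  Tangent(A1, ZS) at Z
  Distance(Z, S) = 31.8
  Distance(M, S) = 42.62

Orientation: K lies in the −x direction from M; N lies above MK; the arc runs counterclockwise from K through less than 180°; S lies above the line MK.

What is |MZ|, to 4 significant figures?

28.94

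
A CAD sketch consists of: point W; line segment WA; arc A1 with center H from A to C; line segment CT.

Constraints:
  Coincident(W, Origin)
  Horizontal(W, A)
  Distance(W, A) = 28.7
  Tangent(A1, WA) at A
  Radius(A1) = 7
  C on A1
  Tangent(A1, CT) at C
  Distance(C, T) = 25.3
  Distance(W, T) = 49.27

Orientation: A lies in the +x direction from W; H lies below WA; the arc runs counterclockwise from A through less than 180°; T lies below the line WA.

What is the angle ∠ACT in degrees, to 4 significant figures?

117.2°

W is at the origin; W and A share the same y with |WA| = 28.7 and A on the +x side, so A = (28.70, 0.000). Since A1 is tangent to WA there, HA ⟂ WA, so H = A + (0, -7) = (28.70, -7.000). Since HC ⟂ CT (tangency), |HT| = √(7.0² + 25.3²) = 26.25 regardless of where C sits on A1. So T lies on both circle(W, 49.27) and circle(H, 26.25); the below-WA intersection is T = (37.78, -31.63). C is the foot of the tangent from T: C = (23.01, -11.08).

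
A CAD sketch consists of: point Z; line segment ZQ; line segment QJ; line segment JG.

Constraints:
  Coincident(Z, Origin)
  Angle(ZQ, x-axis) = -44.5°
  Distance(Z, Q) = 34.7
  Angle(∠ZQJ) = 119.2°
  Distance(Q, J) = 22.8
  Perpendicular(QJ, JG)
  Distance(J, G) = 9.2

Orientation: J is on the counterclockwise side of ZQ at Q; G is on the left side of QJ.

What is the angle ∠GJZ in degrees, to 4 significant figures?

52.68°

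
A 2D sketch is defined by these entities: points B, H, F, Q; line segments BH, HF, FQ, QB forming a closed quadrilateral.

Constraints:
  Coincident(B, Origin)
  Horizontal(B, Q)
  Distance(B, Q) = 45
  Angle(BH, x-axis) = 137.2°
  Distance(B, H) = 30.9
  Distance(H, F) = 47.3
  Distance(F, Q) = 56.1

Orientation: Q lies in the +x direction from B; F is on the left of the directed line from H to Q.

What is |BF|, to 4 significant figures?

50.71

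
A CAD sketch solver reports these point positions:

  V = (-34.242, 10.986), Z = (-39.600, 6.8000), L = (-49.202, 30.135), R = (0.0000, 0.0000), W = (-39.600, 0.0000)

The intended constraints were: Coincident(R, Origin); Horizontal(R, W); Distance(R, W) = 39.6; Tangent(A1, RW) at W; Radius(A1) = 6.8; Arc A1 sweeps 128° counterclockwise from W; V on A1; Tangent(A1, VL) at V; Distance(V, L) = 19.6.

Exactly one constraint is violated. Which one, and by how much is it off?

Distance(V, L) = 19.6 — off by 4.70.

R = (0.00, 0.00) ✓; R.y = 0.00, W.y = 0.00 ✓; |RW| = 39.60 ✓; ∠(ZW, WR) = 90.00° ✓; |ZW| = 6.800 ✓; bearing(Z→V) − bearing(Z→W) = 128.0° ✓; |ZV| = 6.799 ✓; ∠(ZV, VL) = 90.00° ✓; |VL| = 24.30 ✗.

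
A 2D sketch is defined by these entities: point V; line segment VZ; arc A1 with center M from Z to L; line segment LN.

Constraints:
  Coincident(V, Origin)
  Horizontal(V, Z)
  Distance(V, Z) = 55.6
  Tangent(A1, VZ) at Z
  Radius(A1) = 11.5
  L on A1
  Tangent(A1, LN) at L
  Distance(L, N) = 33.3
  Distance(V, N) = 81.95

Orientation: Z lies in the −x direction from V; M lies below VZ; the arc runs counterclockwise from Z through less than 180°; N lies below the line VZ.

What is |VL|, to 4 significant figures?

67.94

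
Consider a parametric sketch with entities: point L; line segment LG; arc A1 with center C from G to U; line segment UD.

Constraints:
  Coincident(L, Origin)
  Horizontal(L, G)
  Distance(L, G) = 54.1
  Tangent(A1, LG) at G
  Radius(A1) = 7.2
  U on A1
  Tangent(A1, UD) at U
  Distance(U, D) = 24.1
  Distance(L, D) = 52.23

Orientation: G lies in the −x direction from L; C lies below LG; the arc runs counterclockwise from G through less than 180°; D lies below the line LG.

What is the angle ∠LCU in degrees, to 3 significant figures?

145°

Checks: |LG| = 54.10 ✓; |CU| = 7.200 ✓; ∠(CU, UD) = 90.00° ✓; |UD| = 24.10 ✓; |LD| = 52.23 ✓.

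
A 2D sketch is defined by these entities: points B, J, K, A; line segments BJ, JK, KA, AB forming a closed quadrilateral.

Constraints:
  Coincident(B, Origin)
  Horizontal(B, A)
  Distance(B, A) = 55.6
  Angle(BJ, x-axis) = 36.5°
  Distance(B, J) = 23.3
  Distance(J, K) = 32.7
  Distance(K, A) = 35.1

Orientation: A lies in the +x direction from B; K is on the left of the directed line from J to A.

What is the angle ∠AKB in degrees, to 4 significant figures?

71.05°

B is at the origin; B and A share the same y with |BA| = 55.6 and A in +x, so A = (55.6, 0). BJ runs at 36.5° with |BJ| = 23.3, so J = (18.73, 13.86). K is determined by |JK| = 32.7 and |KA| = 35.1 together: it lies at the intersection of circle(J, 32.7) and circle(A, 35.1). With |JA| = 39.39, the foot of the radical line on JA is 17.63 from J and the perpendicular offset is √(32.7² − 17.63²) = 27.54. Taking the left-of-JA solution: K = (44.92, 33.44).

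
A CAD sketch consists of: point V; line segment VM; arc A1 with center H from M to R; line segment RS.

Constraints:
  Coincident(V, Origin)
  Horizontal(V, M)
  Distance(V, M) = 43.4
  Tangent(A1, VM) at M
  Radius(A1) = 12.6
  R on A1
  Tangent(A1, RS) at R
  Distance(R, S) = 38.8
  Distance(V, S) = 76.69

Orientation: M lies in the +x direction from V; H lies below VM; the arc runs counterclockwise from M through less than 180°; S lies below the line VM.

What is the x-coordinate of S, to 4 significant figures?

57.32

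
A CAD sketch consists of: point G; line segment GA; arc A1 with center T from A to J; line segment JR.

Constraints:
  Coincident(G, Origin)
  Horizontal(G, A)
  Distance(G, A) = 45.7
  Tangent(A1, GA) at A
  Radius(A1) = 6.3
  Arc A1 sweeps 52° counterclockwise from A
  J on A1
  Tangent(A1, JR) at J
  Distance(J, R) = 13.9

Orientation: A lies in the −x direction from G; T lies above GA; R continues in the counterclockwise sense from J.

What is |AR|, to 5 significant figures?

19.019

G is at the origin; G and A share the same y with |GA| = 45.7 and A on the −x side, so A = (-45.700, 0.0000). Since A1 is tangent to GA there, TA ⟂ GA, so T = A + (0, 6.3) = (-45.700, 6.3000). On A1, A sits at bearing -90° from T; a 52° counterclockwise sweep puts J at bearing -38°, so J = T + 6.3·(cos -38°, sin -38°) = (-40.736, 2.4213). Since A1 is tangent to JR there, TJ ⟂ JR, so JR runs along (−sin -38°, cos -38°); with |JR| = 13.9, R = (-32.178, 13.375). Then |AR| = |R − A| = 19.019.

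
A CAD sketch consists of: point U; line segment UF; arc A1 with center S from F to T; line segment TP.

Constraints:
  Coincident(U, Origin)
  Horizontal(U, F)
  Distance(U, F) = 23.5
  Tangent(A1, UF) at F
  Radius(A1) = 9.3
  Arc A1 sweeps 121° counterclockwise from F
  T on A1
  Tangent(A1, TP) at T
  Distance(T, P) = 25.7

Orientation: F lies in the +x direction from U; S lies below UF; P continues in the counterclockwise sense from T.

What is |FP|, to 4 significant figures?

36.50

On A1, F sits at bearing 90° from S; a 121° counterclockwise sweep puts T at bearing 211°, so T = S + 9.3·(cos 211°, sin 211°) = (15.53, -14.09). A1 meets TP tangentially, so ST is at right angles to TP, so TP runs along (−sin 211°, cos 211°); with |TP| = 25.7, P = (28.76, -36.12). Then |FP| = |P − F| = 36.50.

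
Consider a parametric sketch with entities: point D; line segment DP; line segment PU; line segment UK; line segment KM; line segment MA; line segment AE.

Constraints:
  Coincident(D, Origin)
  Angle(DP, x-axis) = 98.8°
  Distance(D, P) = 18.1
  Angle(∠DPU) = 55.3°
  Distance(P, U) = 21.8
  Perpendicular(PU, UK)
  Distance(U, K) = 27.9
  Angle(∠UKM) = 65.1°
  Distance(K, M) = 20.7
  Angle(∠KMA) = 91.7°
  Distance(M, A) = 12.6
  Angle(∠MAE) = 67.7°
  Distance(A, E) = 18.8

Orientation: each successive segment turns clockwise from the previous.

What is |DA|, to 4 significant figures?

7.637

D is at the origin; DP runs at 98.8° with length 18.1, so P = (-2.769, 17.89). ∠DPU = 55.3° gives PU at -25.90° from the x-axis; with |PU| = 21.8, U = (16.84, 8.365). PU is perpendicular to UK, so UK runs at -115.9°; with |UK| = 27.9, K = (4.655, -16.73). ∠UKM = 65.1° gives KM at 129.2° from the x-axis; with |KM| = 20.7, M = (-8.428, -0.6917). ∠KMA = 91.7° gives MA at 40.90° from the x-axis; with |MA| = 12.6, A = (1.095, 7.558). Then |DA| = |A − D| = 7.637.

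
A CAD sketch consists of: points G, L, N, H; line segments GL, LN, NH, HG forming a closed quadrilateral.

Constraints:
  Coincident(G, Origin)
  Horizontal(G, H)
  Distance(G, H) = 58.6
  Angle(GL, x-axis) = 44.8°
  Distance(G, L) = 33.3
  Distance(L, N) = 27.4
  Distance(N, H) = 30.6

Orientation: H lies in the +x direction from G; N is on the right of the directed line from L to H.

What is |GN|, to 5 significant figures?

28.429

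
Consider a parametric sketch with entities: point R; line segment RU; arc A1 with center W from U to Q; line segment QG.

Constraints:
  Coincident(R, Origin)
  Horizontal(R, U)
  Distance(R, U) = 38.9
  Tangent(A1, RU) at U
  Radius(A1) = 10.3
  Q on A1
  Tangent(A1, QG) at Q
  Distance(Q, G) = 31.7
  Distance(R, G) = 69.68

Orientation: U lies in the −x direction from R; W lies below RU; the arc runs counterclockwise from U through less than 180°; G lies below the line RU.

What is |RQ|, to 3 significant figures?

49.1

Checks: |WQ| = 10.30 ✓; ∠(WQ, QG) = 90.00° ✓; |QG| = 31.70 ✓; |RG| = 69.68 ✓.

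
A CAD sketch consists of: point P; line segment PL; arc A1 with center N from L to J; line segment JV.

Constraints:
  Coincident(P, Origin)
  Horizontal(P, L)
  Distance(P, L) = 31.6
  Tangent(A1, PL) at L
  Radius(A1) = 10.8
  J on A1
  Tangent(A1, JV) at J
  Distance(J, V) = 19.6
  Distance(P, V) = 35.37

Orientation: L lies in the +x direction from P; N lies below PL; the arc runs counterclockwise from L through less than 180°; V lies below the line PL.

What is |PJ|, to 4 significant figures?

23.11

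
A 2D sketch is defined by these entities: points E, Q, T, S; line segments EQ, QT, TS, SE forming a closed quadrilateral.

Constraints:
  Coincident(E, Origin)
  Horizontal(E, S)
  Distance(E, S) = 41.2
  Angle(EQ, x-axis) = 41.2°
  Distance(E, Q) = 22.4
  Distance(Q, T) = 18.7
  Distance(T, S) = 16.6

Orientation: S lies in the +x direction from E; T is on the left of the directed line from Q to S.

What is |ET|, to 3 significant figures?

38.8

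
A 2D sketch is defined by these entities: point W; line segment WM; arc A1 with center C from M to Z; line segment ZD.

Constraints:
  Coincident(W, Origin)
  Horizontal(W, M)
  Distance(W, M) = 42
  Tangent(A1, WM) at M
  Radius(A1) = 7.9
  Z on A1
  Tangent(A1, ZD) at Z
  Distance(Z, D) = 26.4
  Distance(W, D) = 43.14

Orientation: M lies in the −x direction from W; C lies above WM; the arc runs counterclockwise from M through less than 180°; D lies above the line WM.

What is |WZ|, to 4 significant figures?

34.84

Checks: |WM| = 42.00 ✓; |CZ| = 7.900 ✓; ∠(CZ, ZD) = 90.00° ✓; |ZD| = 26.40 ✓; |WD| = 43.14 ✓.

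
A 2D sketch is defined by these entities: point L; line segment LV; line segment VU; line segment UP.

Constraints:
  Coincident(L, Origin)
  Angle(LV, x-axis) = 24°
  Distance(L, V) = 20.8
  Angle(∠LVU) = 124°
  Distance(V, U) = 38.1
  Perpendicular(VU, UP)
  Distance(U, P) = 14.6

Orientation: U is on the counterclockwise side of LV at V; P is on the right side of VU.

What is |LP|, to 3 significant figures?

59.1

∠LVU = 124.0°, so VU runs at 24.0° + (180° − 124.0°) = 80.0° from the x-axis; with |VU| = 38.1, U = V + 38.1·(cos 80.0°, sin 80.0°) = (25.6, 46.0). VU ⟂ UP; with |UP| = 14.6 on the right of VU, P = U + 14.6·(0.985, -0.174) = (40.0, 43.4). Then |LP| = |P − L| = 59.1.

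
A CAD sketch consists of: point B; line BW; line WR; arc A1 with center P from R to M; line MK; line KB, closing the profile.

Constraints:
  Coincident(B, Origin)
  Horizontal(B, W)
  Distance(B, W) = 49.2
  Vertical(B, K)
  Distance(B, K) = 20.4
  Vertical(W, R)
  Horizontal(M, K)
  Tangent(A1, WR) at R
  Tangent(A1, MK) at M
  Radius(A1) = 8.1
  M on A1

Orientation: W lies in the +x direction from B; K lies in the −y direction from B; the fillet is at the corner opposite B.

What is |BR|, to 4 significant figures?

50.71

The virtual corner opposite B is at (49.20, -20.40). Since A1 is tangent to WR there, PR ⟂ WR and since A1 is tangent to MK there, PM ⟂ MK, with radius 8.1, so the center P sits 8.1 in from both sides at P = (41.10, -12.30). That places the tangent points at R = (49.20, -12.30) on WR and M = (41.10, -20.40) on MK. Then |BR| = |R − B| = 50.71.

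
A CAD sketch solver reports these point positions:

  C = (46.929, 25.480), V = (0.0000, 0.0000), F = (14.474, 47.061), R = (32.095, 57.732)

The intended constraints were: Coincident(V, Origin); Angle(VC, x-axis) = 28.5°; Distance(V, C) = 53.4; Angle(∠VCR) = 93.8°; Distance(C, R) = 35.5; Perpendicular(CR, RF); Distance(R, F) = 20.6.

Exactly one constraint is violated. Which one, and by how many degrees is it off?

Perpendicular(CR, RF) — off by 6.50°.

V = (0.00, 0.00) ✓; VC at 28.50° ✓; |VC| = 53.40 ✓; ∠VCR = 93.80° ✓; |CR| = 35.50 ✓; ∠(CR, RF) = 96.50° ✗; |RF| = 20.60 ✓.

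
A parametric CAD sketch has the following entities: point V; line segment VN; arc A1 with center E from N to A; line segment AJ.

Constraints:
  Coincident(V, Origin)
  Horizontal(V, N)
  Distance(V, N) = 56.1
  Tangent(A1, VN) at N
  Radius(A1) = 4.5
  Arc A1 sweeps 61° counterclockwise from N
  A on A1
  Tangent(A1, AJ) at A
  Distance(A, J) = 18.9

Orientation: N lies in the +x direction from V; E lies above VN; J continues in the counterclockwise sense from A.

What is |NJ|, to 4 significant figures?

22.95

V is at the origin; V and N share the same y with |VN| = 56.1 and N on the +x side, so N = (56.10, 0.000). Tangency of A1 to VN means the radius EN is perpendicular to VN, so E = N + (0, 4.5) = (56.10, 4.500). On A1, N sits at bearing -90° from E; a 61° counterclockwise sweep puts A at bearing -29°, so A = E + 4.5·(cos -29°, sin -29°) = (60.04, 2.318). Since A1 is tangent to AJ there, EA ⟂ AJ, so AJ runs along (−sin -29°, cos -29°); with |AJ| = 18.9, J = (69.20, 18.85). Then |NJ| = |J − N| = 22.95.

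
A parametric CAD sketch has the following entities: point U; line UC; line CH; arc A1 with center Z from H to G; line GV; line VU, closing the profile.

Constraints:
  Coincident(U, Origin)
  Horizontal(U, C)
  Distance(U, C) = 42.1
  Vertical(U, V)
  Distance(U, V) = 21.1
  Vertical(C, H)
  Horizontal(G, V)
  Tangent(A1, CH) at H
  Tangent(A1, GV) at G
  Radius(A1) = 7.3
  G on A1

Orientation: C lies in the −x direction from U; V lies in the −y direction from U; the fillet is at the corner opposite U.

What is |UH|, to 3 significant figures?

44.3

U is at the origin; U and C share the same y with |UC| = 42.1 and C on the −x side, so C = (-42.1, 0.00). U and V share the same x with |UV| = 21.1 and V on the −y side, so V = (0.00, -21.1). The virtual corner opposite U is at (-42.1, -21.1). A1 meets CH tangentially, so ZH is at right angles to CH and tangency of A1 to GV means the radius ZG is perpendicular to GV, with radius 7.3, so the center Z sits 7.3 in from both sides at Z = (-34.8, -13.8). That places the tangent points at H = (-42.1, -13.8) on CH and G = (-34.8, -21.1) on GV. Then |UH| = |H − U| = 44.3.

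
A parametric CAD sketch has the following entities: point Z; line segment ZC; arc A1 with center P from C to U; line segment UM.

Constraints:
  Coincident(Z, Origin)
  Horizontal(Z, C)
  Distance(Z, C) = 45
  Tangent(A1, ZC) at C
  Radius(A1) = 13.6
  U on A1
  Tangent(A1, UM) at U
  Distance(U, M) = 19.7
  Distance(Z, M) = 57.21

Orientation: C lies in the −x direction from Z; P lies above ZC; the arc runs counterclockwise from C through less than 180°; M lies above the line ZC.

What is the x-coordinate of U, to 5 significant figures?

-33.267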